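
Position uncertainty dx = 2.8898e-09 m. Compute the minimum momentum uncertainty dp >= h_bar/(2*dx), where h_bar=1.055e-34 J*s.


dp = h_bar / (2 * dx)
= 1.055e-34 / (2 * 2.8898e-09)
= 1.055e-34 / 5.7796e-09
= 1.8254e-26 kg*m/s

1.8254e-26


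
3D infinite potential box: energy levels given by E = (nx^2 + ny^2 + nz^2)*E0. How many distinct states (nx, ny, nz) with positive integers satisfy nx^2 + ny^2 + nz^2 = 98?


Enumerate all (nx, ny, nz) with nx^2 + ny^2 + nz^2 = 98:
(1,4,9)
(1,9,4)
(3,5,8)
(3,8,5)
(4,1,9)
(4,9,1)
(5,3,8)
(5,8,3)
(8,3,5)
(8,5,3)
(9,1,4)
(9,4,1)
Total degeneracy = 12

12


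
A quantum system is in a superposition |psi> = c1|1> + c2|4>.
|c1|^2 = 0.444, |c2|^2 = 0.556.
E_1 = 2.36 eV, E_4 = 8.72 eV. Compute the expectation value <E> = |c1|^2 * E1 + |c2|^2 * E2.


<E> = |c1|^2 * E1 + |c2|^2 * E2
= 0.444 * 2.36 + 0.556 * 8.72
= 1.0478 + 4.8483
= 5.8962 eV

5.8962


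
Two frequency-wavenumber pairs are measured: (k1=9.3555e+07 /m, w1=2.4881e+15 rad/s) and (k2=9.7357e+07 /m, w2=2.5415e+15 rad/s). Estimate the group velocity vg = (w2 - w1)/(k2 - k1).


vg = (w2 - w1) / (k2 - k1)
= (2.5415e+15 - 2.4881e+15) / (9.7357e+07 - 9.3555e+07)
= 5.3400e+13 / 3.8020e+06
= 1.4045e+07 m/s

1.4045e+07


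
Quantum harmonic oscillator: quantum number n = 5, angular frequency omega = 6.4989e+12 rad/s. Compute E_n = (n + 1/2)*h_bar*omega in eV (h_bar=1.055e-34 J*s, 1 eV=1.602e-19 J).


E = (n + 1/2) * h_bar * omega
= (5 + 0.5) * 1.055e-34 * 6.4989e+12
= 5.5 * 6.8563e-22
= 3.7710e-21 J
= 0.0235 eV

0.0235


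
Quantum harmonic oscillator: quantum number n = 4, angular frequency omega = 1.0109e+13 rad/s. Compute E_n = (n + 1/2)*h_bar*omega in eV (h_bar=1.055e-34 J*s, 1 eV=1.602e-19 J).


E = (n + 1/2) * h_bar * omega
= (4 + 0.5) * 1.055e-34 * 1.0109e+13
= 4.5 * 1.0665e-21
= 4.7992e-21 J
= 0.03 eV

0.03


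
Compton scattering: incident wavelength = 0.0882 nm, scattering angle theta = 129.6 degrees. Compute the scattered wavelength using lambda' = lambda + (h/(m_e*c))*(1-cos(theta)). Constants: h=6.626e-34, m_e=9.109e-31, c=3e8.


Compton wavelength: h/(m_e*c) = 2.4247e-12 m
d_lambda = 2.4247e-12 * (1 - cos(129.6 deg))
= 2.4247e-12 * 1.637424
= 3.9703e-12 m = 0.00397 nm
lambda' = 0.0882 + 0.00397
= 0.09217 nm

0.09217


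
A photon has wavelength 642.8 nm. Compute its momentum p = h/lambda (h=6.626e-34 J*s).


p = h / lambda
= 6.626e-34 / (642.8e-9)
= 6.626e-34 / 6.4280e-07
= 1.0308e-27 kg*m/s

1.0308e-27


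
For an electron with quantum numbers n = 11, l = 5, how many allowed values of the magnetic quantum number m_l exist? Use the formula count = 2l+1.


m_l ranges from -l to +l in integer steps
So m_l goes from -5 to +5
Count = 2l + 1 = 2*5 + 1
= 11

11


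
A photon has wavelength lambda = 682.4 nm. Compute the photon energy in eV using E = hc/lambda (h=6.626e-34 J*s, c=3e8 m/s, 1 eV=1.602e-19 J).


E = hc / lambda
= (6.626e-34)(3e8) / (682.4e-9)
= 1.9878e-25 / 6.8240e-07
= 2.9130e-19 J
Converting to eV: 2.9130e-19 / 1.602e-19
= 1.8183 eV

1.8183


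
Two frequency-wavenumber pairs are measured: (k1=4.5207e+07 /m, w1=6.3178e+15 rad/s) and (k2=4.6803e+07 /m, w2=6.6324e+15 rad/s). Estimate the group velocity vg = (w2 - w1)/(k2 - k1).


vg = (w2 - w1) / (k2 - k1)
= (6.6324e+15 - 6.3178e+15) / (4.6803e+07 - 4.5207e+07)
= 3.1460e+14 / 1.5960e+06
= 1.9712e+08 m/s

1.9712e+08


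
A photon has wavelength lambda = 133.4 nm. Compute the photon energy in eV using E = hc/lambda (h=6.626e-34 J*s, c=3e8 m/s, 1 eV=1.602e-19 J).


E = hc / lambda
= (6.626e-34)(3e8) / (133.4e-9)
= 1.9878e-25 / 1.3340e-07
= 1.4901e-18 J
Converting to eV: 1.4901e-18 / 1.602e-19
= 9.3015 eV

9.3015


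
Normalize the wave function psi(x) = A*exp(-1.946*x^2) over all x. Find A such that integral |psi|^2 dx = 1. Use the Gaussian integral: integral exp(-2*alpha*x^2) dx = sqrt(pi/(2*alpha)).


integral |psi|^2 dx = A^2 * sqrt(pi/(2*alpha)) = 1
A^2 = sqrt(2*alpha/pi)
= sqrt(2 * 1.946 / pi)
= 1.113042
A = sqrt(1.113042)
= 1.055

1.055


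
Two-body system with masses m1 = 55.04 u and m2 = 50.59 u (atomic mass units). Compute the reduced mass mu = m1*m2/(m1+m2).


mu = m1 * m2 / (m1 + m2)
= 55.04 * 50.59 / (55.04 + 50.59)
= 2784.4736 / 105.63
= 26.3606 u

26.3606


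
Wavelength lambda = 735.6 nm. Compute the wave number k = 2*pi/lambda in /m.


k = 2 * pi / lambda
= 6.2832 / (735.6e-9)
= 6.2832 / 7.3560e-07
= 8.5416e+06 /m

8.5416e+06


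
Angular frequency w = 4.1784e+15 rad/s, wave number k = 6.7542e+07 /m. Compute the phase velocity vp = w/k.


vp = w / k
= 4.1784e+15 / 6.7542e+07
= 6.1864e+07 m/s

6.1864e+07


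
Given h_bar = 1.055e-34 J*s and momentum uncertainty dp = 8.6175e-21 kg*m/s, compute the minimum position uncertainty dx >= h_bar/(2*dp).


dx = h_bar / (2 * dp)
= 1.055e-34 / (2 * 8.6175e-21)
= 1.055e-34 / 1.7235e-20
= 6.1213e-15 m

6.1213e-15


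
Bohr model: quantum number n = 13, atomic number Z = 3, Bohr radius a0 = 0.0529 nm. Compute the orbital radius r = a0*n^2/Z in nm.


r = a0 * n^2 / Z
= 0.0529 * 13^2 / 3
= 0.0529 * 169 / 3
= 2.98 nm

2.98


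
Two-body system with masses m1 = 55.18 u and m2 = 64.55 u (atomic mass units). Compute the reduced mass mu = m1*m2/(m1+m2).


mu = m1 * m2 / (m1 + m2)
= 55.18 * 64.55 / (55.18 + 64.55)
= 3561.869 / 119.73
= 29.7492 u

29.7492


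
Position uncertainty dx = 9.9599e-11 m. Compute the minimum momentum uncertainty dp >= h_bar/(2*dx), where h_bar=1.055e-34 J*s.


dp = h_bar / (2 * dx)
= 1.055e-34 / (2 * 9.9599e-11)
= 1.055e-34 / 1.9920e-10
= 5.2962e-25 kg*m/s

5.2962e-25


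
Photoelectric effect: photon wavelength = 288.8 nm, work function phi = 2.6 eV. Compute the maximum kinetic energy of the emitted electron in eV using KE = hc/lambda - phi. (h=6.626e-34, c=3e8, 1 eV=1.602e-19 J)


E_photon = hc / lambda
= (6.626e-34)(3e8) / (288.8e-9)
= 6.8830e-19 J
= 4.2965 eV
KE = E_photon - phi
= 4.2965 - 2.6
= 1.6965 eV

1.6965


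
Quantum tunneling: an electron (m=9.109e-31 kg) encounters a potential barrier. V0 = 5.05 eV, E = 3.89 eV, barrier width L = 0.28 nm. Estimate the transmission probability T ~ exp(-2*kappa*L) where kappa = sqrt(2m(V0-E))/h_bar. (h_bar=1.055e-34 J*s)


V0 - E = 1.16 eV = 1.8583e-19 J
kappa = sqrt(2 * m * (V0-E)) / h_bar
= sqrt(2 * 9.109e-31 * 1.8583e-19) / 1.055e-34
= 5.5152e+09 /m
2*kappa*L = 2 * 5.5152e+09 * 0.28e-9
= 3.0885
T = exp(-3.0885) = 4.557072e-02

4.557072e-02


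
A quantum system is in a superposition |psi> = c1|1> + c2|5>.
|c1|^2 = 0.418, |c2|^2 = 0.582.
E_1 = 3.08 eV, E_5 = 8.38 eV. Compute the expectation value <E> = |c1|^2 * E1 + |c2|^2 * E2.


<E> = |c1|^2 * E1 + |c2|^2 * E2
= 0.418 * 3.08 + 0.582 * 8.38
= 1.2874 + 4.8772
= 6.1646 eV

6.1646


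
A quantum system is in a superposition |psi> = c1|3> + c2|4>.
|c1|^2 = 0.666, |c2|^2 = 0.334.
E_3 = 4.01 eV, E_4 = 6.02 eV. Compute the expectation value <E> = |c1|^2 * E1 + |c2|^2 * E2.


<E> = |c1|^2 * E1 + |c2|^2 * E2
= 0.666 * 4.01 + 0.334 * 6.02
= 2.6707 + 2.0107
= 4.6813 eV

4.6813


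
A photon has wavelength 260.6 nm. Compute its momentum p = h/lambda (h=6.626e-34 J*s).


p = h / lambda
= 6.626e-34 / (260.6e-9)
= 6.626e-34 / 2.6060e-07
= 2.5426e-27 kg*m/s

2.5426e-27


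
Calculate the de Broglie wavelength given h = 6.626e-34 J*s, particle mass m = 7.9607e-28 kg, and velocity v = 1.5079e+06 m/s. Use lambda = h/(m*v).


lambda = h / (m * v)
= 6.626e-34 / (7.9607e-28 * 1.5079e+06)
= 6.626e-34 / 1.2004e-21
= 5.5199e-13 m

5.5199e-13


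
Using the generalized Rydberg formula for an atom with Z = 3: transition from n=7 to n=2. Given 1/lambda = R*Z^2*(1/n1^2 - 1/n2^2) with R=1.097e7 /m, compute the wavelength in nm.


1/lambda = R * Z^2 * (1/n1^2 - 1/n2^2)
= 1.097e7 * 3^2 * (1/2^2 - 1/7^2)
= 1.097e7 * 9 * (0.25 - 0.020408)
= 2.2668e+07 /m
lambda = 1 / 2.2668e+07
= 44.1158 nm

44.1158


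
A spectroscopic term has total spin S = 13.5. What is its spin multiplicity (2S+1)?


Spin multiplicity = 2S + 1
= 2 * 13.5 + 1
= 27.0 + 1
= 28

28


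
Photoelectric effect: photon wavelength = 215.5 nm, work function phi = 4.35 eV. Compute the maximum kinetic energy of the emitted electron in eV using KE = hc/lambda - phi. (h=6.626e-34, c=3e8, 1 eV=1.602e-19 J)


E_photon = hc / lambda
= (6.626e-34)(3e8) / (215.5e-9)
= 9.2241e-19 J
= 5.7579 eV
KE = E_photon - phi
= 5.7579 - 4.35
= 1.4079 eV

1.4079


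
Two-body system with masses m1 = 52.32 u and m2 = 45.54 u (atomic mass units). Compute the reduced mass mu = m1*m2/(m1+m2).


mu = m1 * m2 / (m1 + m2)
= 52.32 * 45.54 / (52.32 + 45.54)
= 2382.6528 / 97.86
= 24.3476 u

24.3476


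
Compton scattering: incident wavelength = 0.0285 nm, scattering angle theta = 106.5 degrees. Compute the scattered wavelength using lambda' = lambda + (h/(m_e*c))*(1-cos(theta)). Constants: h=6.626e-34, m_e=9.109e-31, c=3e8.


Compton wavelength: h/(m_e*c) = 2.4247e-12 m
d_lambda = 2.4247e-12 * (1 - cos(106.5 deg))
= 2.4247e-12 * 1.284015
= 3.1134e-12 m = 0.003113 nm
lambda' = 0.0285 + 0.003113
= 0.031613 nm

0.031613


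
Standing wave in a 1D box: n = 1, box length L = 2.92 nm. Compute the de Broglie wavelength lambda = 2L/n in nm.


lambda = 2L / n
= 2 * 2.92 / 1
= 5.84 / 1
= 5.84 nm

5.84


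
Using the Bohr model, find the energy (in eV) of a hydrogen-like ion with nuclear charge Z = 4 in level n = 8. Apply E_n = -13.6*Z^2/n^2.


E_n = -13.6 * Z^2 / n^2
= -13.6 * 4^2 / 8^2
= -13.6 * 16 / 64
= -3.4 eV

-3.4


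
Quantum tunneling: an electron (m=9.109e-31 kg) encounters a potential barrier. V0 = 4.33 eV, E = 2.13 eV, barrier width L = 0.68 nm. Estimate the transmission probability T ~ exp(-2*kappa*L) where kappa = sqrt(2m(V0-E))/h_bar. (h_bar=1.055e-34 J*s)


V0 - E = 2.2 eV = 3.5244e-19 J
kappa = sqrt(2 * m * (V0-E)) / h_bar
= sqrt(2 * 9.109e-31 * 3.5244e-19) / 1.055e-34
= 7.5952e+09 /m
2*kappa*L = 2 * 7.5952e+09 * 0.68e-9
= 10.3295
T = exp(-10.3295) = 3.265534e-05

3.265534e-05


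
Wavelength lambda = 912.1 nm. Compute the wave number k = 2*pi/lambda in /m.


k = 2 * pi / lambda
= 6.2832 / (912.1e-9)
= 6.2832 / 9.1210e-07
= 6.8887e+06 /m

6.8887e+06


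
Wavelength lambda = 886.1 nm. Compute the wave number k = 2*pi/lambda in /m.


k = 2 * pi / lambda
= 6.2832 / (886.1e-9)
= 6.2832 / 8.8610e-07
= 7.0908e+06 /m

7.0908e+06


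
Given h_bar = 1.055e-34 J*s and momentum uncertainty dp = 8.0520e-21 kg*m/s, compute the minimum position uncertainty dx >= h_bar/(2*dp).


dx = h_bar / (2 * dp)
= 1.055e-34 / (2 * 8.0520e-21)
= 1.055e-34 / 1.6104e-20
= 6.5512e-15 m

6.5512e-15


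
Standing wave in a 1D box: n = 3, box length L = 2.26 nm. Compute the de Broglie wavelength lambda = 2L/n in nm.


lambda = 2L / n
= 2 * 2.26 / 3
= 4.52 / 3
= 1.5067 nm

1.5067


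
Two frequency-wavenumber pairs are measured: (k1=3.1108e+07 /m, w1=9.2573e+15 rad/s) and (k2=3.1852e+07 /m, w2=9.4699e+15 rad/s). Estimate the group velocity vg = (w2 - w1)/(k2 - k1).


vg = (w2 - w1) / (k2 - k1)
= (9.4699e+15 - 9.2573e+15) / (3.1852e+07 - 3.1108e+07)
= 2.1260e+14 / 7.4400e+05
= 2.8575e+08 m/s

2.8575e+08


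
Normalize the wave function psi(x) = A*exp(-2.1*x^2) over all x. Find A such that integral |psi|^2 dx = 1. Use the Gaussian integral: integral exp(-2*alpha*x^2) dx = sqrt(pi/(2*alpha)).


integral |psi|^2 dx = A^2 * sqrt(pi/(2*alpha)) = 1
A^2 = sqrt(2*alpha/pi)
= sqrt(2 * 2.1 / pi)
= 1.156245
A = sqrt(1.156245)
= 1.0753

1.0753


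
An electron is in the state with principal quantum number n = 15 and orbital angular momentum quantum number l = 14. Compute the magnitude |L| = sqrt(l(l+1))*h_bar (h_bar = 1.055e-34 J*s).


L = sqrt(l*(l+1)) * h_bar
= sqrt(14 * 15) * 1.055e-34
= sqrt(210) * 1.055e-34
= 14.4914 * 1.055e-34
= 1.5288e-33 J*s

1.5288e-33


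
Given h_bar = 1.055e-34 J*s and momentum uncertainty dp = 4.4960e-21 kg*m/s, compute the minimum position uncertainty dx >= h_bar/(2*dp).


dx = h_bar / (2 * dp)
= 1.055e-34 / (2 * 4.4960e-21)
= 1.055e-34 / 8.9920e-21
= 1.1733e-14 m

1.1733e-14


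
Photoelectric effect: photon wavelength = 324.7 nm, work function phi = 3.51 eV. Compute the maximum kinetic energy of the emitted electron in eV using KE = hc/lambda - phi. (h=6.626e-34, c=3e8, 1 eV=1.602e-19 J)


E_photon = hc / lambda
= (6.626e-34)(3e8) / (324.7e-9)
= 6.1220e-19 J
= 3.8214 eV
KE = E_photon - phi
= 3.8214 - 3.51
= 0.3114 eV

0.3114


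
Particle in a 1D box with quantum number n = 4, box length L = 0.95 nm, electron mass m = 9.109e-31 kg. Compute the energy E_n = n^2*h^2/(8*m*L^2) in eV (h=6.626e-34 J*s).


E = n^2 * h^2 / (8 * m * L^2)
= 4^2 * (6.626e-34)^2 / (8 * 9.109e-31 * (0.95e-9)^2)
= 16 * 4.3904e-67 / (8 * 9.109e-31 * 9.0250e-19)
= 1.0681e-18 J
= 6.6673 eV

6.6673


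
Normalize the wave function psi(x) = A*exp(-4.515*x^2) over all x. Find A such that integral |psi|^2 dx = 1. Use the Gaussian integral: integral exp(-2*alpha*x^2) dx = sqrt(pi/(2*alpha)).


integral |psi|^2 dx = A^2 * sqrt(pi/(2*alpha)) = 1
A^2 = sqrt(2*alpha/pi)
= sqrt(2 * 4.515 / pi)
= 1.695387
A = sqrt(1.695387)
= 1.3021

1.3021


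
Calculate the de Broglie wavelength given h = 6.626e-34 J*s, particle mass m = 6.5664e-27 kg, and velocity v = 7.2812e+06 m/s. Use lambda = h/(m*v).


lambda = h / (m * v)
= 6.626e-34 / (6.5664e-27 * 7.2812e+06)
= 6.626e-34 / 4.7811e-20
= 1.3859e-14 m

1.3859e-14


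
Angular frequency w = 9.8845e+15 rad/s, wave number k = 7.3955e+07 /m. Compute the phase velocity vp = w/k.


vp = w / k
= 9.8845e+15 / 7.3955e+07
= 1.3366e+08 m/s

1.3366e+08


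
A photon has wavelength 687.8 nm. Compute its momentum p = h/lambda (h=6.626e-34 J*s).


p = h / lambda
= 6.626e-34 / (687.8e-9)
= 6.626e-34 / 6.8780e-07
= 9.6336e-28 kg*m/s

9.6336e-28


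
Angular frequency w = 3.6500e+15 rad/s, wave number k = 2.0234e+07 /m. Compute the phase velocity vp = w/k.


vp = w / k
= 3.6500e+15 / 2.0234e+07
= 1.8039e+08 m/s

1.8039e+08


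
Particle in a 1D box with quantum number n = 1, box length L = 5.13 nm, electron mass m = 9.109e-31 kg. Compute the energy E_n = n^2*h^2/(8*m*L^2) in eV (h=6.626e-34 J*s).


E = n^2 * h^2 / (8 * m * L^2)
= 1^2 * (6.626e-34)^2 / (8 * 9.109e-31 * (5.13e-9)^2)
= 1 * 4.3904e-67 / (8 * 9.109e-31 * 2.6317e-17)
= 2.2893e-21 J
= 0.0143 eV

0.0143


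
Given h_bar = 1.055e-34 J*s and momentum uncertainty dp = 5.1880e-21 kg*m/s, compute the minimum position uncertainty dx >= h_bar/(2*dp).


dx = h_bar / (2 * dp)
= 1.055e-34 / (2 * 5.1880e-21)
= 1.055e-34 / 1.0376e-20
= 1.0168e-14 m

1.0168e-14


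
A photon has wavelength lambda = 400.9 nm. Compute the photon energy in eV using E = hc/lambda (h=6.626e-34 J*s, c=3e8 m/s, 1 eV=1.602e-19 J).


E = hc / lambda
= (6.626e-34)(3e8) / (400.9e-9)
= 1.9878e-25 / 4.0090e-07
= 4.9583e-19 J
Converting to eV: 4.9583e-19 / 1.602e-19
= 3.0951 eV

3.0951


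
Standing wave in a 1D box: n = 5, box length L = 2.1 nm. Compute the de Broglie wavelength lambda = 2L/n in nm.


lambda = 2L / n
= 2 * 2.1 / 5
= 4.2 / 5
= 0.84 nm

0.84


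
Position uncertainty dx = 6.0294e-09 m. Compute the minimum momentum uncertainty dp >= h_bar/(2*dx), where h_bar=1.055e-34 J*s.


dp = h_bar / (2 * dx)
= 1.055e-34 / (2 * 6.0294e-09)
= 1.055e-34 / 1.2059e-08
= 8.7488e-27 kg*m/s

8.7488e-27


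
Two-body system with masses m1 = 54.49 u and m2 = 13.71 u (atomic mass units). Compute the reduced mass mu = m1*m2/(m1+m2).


mu = m1 * m2 / (m1 + m2)
= 54.49 * 13.71 / (54.49 + 13.71)
= 747.0579 / 68.2
= 10.9539 u

10.9539


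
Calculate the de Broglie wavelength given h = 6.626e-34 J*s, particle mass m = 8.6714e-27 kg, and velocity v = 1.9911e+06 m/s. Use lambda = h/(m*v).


lambda = h / (m * v)
= 6.626e-34 / (8.6714e-27 * 1.9911e+06)
= 6.626e-34 / 1.7266e-20
= 3.8377e-14 m

3.8377e-14


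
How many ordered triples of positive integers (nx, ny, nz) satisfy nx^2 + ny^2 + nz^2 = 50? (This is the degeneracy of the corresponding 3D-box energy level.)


Enumerate all (nx, ny, nz) with nx^2 + ny^2 + nz^2 = 50:
(3,4,5)
(3,5,4)
(4,3,5)
(4,5,3)
(5,3,4)
(5,4,3)
Total degeneracy = 6

6


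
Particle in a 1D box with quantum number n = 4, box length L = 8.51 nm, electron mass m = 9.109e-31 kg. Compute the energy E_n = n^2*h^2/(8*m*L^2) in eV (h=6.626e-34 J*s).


E = n^2 * h^2 / (8 * m * L^2)
= 4^2 * (6.626e-34)^2 / (8 * 9.109e-31 * (8.51e-9)^2)
= 16 * 4.3904e-67 / (8 * 9.109e-31 * 7.2420e-17)
= 1.3311e-20 J
= 0.0831 eV

0.0831


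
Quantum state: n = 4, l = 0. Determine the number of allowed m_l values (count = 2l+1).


m_l ranges from -l to +l in integer steps
So m_l goes from -0 to +0
Count = 2l + 1 = 2*0 + 1
= 1

1


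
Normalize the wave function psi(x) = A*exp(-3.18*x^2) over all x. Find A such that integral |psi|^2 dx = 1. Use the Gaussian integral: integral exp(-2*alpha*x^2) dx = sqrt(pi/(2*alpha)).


integral |psi|^2 dx = A^2 * sqrt(pi/(2*alpha)) = 1
A^2 = sqrt(2*alpha/pi)
= sqrt(2 * 3.18 / pi)
= 1.422832
A = sqrt(1.422832)
= 1.1928

1.1928


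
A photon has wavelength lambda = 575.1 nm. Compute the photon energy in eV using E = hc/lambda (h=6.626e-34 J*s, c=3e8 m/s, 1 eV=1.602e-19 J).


E = hc / lambda
= (6.626e-34)(3e8) / (575.1e-9)
= 1.9878e-25 / 5.7510e-07
= 3.4564e-19 J
Converting to eV: 3.4564e-19 / 1.602e-19
= 2.1576 eV

2.1576


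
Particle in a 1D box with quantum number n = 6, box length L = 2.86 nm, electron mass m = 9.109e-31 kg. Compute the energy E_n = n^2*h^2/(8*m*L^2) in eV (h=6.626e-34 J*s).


E = n^2 * h^2 / (8 * m * L^2)
= 6^2 * (6.626e-34)^2 / (8 * 9.109e-31 * (2.86e-9)^2)
= 36 * 4.3904e-67 / (8 * 9.109e-31 * 8.1796e-18)
= 2.6516e-19 J
= 1.6552 eV

1.6552


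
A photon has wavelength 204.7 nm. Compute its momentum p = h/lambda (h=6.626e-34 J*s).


p = h / lambda
= 6.626e-34 / (204.7e-9)
= 6.626e-34 / 2.0470e-07
= 3.2369e-27 kg*m/s

3.2369e-27


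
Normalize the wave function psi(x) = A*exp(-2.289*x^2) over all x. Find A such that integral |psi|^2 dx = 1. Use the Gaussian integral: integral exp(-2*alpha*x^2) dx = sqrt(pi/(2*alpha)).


integral |psi|^2 dx = A^2 * sqrt(pi/(2*alpha)) = 1
A^2 = sqrt(2*alpha/pi)
= sqrt(2 * 2.289 / pi)
= 1.207155
A = sqrt(1.207155)
= 1.0987

1.0987


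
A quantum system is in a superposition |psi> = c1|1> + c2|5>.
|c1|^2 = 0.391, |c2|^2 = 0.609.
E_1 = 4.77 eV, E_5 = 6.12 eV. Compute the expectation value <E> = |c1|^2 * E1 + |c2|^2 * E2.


<E> = |c1|^2 * E1 + |c2|^2 * E2
= 0.391 * 4.77 + 0.609 * 6.12
= 1.8651 + 3.7271
= 5.5922 eV

5.5922


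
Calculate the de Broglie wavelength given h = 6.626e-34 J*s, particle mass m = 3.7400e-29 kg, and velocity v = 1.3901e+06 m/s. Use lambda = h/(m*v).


lambda = h / (m * v)
= 6.626e-34 / (3.7400e-29 * 1.3901e+06)
= 6.626e-34 / 5.1990e-23
= 1.2745e-11 m

1.2745e-11


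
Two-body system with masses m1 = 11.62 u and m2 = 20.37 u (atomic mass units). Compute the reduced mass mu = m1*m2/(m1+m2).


mu = m1 * m2 / (m1 + m2)
= 11.62 * 20.37 / (11.62 + 20.37)
= 236.6994 / 31.99
= 7.3992 u

7.3992


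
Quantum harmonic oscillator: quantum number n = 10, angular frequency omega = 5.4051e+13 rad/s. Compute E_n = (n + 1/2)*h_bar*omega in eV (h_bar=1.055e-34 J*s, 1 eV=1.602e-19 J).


E = (n + 1/2) * h_bar * omega
= (10 + 0.5) * 1.055e-34 * 5.4051e+13
= 10.5 * 5.7024e-21
= 5.9875e-20 J
= 0.3738 eV

0.3738


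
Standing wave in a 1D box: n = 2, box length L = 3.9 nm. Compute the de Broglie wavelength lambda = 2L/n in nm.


lambda = 2L / n
= 2 * 3.9 / 2
= 7.8 / 2
= 3.9 nm

3.9


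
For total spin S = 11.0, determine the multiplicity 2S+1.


Spin multiplicity = 2S + 1
= 2 * 11.0 + 1
= 22.0 + 1
= 23

23


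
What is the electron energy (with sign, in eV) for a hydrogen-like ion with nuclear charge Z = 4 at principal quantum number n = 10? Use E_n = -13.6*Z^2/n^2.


E_n = -13.6 * Z^2 / n^2
= -13.6 * 4^2 / 10^2
= -13.6 * 16 / 100
= -2.176 eV

-2.176


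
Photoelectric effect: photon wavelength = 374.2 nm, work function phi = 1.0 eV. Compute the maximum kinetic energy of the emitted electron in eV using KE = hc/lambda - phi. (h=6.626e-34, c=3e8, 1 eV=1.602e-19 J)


E_photon = hc / lambda
= (6.626e-34)(3e8) / (374.2e-9)
= 5.3121e-19 J
= 3.3159 eV
KE = E_photon - phi
= 3.3159 - 1.0
= 2.3159 eV

2.3159


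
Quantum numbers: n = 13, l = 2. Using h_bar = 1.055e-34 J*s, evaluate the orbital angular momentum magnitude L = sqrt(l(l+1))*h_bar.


L = sqrt(l*(l+1)) * h_bar
= sqrt(2 * 3) * 1.055e-34
= sqrt(6) * 1.055e-34
= 2.4495 * 1.055e-34
= 2.5842e-34 J*s

2.5842e-34


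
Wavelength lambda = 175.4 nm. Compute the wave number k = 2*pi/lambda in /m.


k = 2 * pi / lambda
= 6.2832 / (175.4e-9)
= 6.2832 / 1.7540e-07
= 3.5822e+07 /m

3.5822e+07


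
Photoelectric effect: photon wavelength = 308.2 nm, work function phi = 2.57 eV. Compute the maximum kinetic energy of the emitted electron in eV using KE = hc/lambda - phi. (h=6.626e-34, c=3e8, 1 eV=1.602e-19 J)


E_photon = hc / lambda
= (6.626e-34)(3e8) / (308.2e-9)
= 6.4497e-19 J
= 4.026 eV
KE = E_photon - phi
= 4.026 - 2.57
= 1.456 eV

1.456


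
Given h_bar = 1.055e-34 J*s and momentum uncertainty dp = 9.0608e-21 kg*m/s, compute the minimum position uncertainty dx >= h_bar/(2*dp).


dx = h_bar / (2 * dp)
= 1.055e-34 / (2 * 9.0608e-21)
= 1.055e-34 / 1.8122e-20
= 5.8218e-15 m

5.8218e-15


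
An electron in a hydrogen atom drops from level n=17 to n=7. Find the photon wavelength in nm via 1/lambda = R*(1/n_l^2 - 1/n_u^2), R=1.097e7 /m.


1/lambda = R * (1/n_l^2 - 1/n_u^2)
= 1.097e7 * (1/7^2 - 1/17^2)
= 1.097e7 * (0.020408 - 0.00346)
= 1.097e7 * 0.016948
= 1.8592e+05 /m
lambda = 1 / 1.8592e+05 = 5378.6843 nm

5378.6843


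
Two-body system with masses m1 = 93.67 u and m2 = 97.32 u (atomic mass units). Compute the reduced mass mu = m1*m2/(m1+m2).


mu = m1 * m2 / (m1 + m2)
= 93.67 * 97.32 / (93.67 + 97.32)
= 9115.9644 / 190.99
= 47.7301 u

47.7301


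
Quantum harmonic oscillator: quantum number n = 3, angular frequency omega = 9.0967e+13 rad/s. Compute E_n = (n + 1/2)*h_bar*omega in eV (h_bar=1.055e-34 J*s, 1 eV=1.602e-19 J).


E = (n + 1/2) * h_bar * omega
= (3 + 0.5) * 1.055e-34 * 9.0967e+13
= 3.5 * 9.5970e-21
= 3.3590e-20 J
= 0.2097 eV

0.2097


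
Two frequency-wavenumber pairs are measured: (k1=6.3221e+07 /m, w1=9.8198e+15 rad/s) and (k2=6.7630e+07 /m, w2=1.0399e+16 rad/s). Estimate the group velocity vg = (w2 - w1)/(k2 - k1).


vg = (w2 - w1) / (k2 - k1)
= (1.0399e+16 - 9.8198e+15) / (6.7630e+07 - 6.3221e+07)
= 5.7920e+14 / 4.4090e+06
= 1.3137e+08 m/s

1.3137e+08


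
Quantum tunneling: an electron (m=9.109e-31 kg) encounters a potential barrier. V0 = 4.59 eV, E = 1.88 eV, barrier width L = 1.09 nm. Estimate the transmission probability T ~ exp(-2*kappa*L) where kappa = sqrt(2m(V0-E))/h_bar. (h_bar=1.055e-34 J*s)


V0 - E = 2.71 eV = 4.3414e-19 J
kappa = sqrt(2 * m * (V0-E)) / h_bar
= sqrt(2 * 9.109e-31 * 4.3414e-19) / 1.055e-34
= 8.4297e+09 /m
2*kappa*L = 2 * 8.4297e+09 * 1.09e-9
= 18.3768
T = exp(-18.3768) = 1.044840e-08

1.044840e-08


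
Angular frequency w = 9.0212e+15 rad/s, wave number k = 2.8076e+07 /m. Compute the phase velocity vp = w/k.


vp = w / k
= 9.0212e+15 / 2.8076e+07
= 3.2131e+08 m/s

3.2131e+08


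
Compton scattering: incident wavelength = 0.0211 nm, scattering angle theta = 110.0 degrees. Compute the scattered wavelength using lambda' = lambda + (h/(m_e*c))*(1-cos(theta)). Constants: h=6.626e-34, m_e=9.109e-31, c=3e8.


Compton wavelength: h/(m_e*c) = 2.4247e-12 m
d_lambda = 2.4247e-12 * (1 - cos(110.0 deg))
= 2.4247e-12 * 1.34202
= 3.2540e-12 m = 0.003254 nm
lambda' = 0.0211 + 0.003254
= 0.024354 nm

0.024354


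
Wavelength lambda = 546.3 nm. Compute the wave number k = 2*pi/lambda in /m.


k = 2 * pi / lambda
= 6.2832 / (546.3e-9)
= 6.2832 / 5.4630e-07
= 1.1501e+07 /m

1.1501e+07


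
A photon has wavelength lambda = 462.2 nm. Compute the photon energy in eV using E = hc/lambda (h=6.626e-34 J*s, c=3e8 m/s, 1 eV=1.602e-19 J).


E = hc / lambda
= (6.626e-34)(3e8) / (462.2e-9)
= 1.9878e-25 / 4.6220e-07
= 4.3007e-19 J
Converting to eV: 4.3007e-19 / 1.602e-19
= 2.6846 eV

2.6846


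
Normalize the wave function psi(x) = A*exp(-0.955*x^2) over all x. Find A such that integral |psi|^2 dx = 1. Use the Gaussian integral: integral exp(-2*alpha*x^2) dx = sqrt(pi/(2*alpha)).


integral |psi|^2 dx = A^2 * sqrt(pi/(2*alpha)) = 1
A^2 = sqrt(2*alpha/pi)
= sqrt(2 * 0.955 / pi)
= 0.779726
A = sqrt(0.779726)
= 0.883

0.883


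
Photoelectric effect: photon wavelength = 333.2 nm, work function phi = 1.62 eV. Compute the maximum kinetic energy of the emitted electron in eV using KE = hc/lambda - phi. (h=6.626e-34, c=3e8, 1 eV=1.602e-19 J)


E_photon = hc / lambda
= (6.626e-34)(3e8) / (333.2e-9)
= 5.9658e-19 J
= 3.724 eV
KE = E_photon - phi
= 3.724 - 1.62
= 2.104 eV

2.104


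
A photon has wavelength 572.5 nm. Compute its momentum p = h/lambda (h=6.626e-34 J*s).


p = h / lambda
= 6.626e-34 / (572.5e-9)
= 6.626e-34 / 5.7250e-07
= 1.1574e-27 kg*m/s

1.1574e-27


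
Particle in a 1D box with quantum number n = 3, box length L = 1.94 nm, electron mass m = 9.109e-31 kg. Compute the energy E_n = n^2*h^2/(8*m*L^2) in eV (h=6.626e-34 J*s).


E = n^2 * h^2 / (8 * m * L^2)
= 3^2 * (6.626e-34)^2 / (8 * 9.109e-31 * (1.94e-9)^2)
= 9 * 4.3904e-67 / (8 * 9.109e-31 * 3.7636e-18)
= 1.4407e-19 J
= 0.8993 eV

0.8993


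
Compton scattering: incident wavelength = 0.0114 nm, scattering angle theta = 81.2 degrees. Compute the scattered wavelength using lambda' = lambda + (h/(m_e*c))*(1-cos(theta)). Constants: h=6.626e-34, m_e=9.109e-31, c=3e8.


Compton wavelength: h/(m_e*c) = 2.4247e-12 m
d_lambda = 2.4247e-12 * (1 - cos(81.2 deg))
= 2.4247e-12 * 0.847014
= 2.0538e-12 m = 0.002054 nm
lambda' = 0.0114 + 0.002054
= 0.013454 nm

0.013454


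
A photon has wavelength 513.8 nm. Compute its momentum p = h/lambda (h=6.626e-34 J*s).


p = h / lambda
= 6.626e-34 / (513.8e-9)
= 6.626e-34 / 5.1380e-07
= 1.2896e-27 kg*m/s

1.2896e-27


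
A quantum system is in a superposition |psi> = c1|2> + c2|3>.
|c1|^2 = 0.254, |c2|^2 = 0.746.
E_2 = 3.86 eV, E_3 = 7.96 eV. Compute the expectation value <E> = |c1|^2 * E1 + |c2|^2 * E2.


<E> = |c1|^2 * E1 + |c2|^2 * E2
= 0.254 * 3.86 + 0.746 * 7.96
= 0.9804 + 5.9382
= 6.9186 eV

6.9186


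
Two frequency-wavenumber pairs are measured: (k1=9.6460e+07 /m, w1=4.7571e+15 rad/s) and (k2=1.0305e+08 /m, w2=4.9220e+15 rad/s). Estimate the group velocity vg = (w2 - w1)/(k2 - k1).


vg = (w2 - w1) / (k2 - k1)
= (4.9220e+15 - 4.7571e+15) / (1.0305e+08 - 9.6460e+07)
= 1.6490e+14 / 6.5900e+06
= 2.5023e+07 m/s

2.5023e+07


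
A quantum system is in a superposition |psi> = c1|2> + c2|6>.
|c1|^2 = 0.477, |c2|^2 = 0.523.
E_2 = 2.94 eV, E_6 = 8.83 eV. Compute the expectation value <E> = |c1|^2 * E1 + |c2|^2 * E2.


<E> = |c1|^2 * E1 + |c2|^2 * E2
= 0.477 * 2.94 + 0.523 * 8.83
= 1.4024 + 4.6181
= 6.0205 eV

6.0205


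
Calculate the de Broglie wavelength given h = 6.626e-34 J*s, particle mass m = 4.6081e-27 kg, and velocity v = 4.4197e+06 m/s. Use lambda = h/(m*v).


lambda = h / (m * v)
= 6.626e-34 / (4.6081e-27 * 4.4197e+06)
= 6.626e-34 / 2.0366e-20
= 3.2534e-14 m

3.2534e-14


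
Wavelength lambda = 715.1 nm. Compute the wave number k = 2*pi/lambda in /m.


k = 2 * pi / lambda
= 6.2832 / (715.1e-9)
= 6.2832 / 7.1510e-07
= 8.7864e+06 /m

8.7864e+06


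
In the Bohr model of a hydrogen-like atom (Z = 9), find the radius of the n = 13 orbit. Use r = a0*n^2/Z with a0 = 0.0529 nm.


r = a0 * n^2 / Z
= 0.0529 * 13^2 / 9
= 0.0529 * 169 / 9
= 0.9933 nm

0.9933


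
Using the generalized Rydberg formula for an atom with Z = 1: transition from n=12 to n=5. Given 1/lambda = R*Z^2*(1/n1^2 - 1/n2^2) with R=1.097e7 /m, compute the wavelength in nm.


1/lambda = R * Z^2 * (1/n1^2 - 1/n2^2)
= 1.097e7 * 1^2 * (1/5^2 - 1/12^2)
= 1.097e7 * 1 * (0.04 - 0.006944)
= 3.6262e+05 /m
lambda = 1 / 3.6262e+05
= 2757.712 nm

2757.712


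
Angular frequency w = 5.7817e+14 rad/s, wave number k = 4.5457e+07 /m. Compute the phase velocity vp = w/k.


vp = w / k
= 5.7817e+14 / 4.5457e+07
= 1.2719e+07 m/s

1.2719e+07


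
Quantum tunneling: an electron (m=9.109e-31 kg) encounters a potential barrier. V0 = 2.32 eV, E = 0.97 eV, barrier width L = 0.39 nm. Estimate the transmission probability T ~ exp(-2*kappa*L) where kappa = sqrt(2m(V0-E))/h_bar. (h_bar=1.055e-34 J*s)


V0 - E = 1.35 eV = 2.1627e-19 J
kappa = sqrt(2 * m * (V0-E)) / h_bar
= sqrt(2 * 9.109e-31 * 2.1627e-19) / 1.055e-34
= 5.9497e+09 /m
2*kappa*L = 2 * 5.9497e+09 * 0.39e-9
= 4.6408
T = exp(-4.6408) = 9.650204e-03

9.650204e-03


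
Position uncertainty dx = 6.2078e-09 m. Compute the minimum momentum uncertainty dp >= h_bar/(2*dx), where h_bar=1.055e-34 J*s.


dp = h_bar / (2 * dx)
= 1.055e-34 / (2 * 6.2078e-09)
= 1.055e-34 / 1.2416e-08
= 8.4974e-27 kg*m/s

8.4974e-27


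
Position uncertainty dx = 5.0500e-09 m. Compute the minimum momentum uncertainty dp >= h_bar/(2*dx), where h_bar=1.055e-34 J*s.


dp = h_bar / (2 * dx)
= 1.055e-34 / (2 * 5.0500e-09)
= 1.055e-34 / 1.0100e-08
= 1.0446e-26 kg*m/s

1.0446e-26


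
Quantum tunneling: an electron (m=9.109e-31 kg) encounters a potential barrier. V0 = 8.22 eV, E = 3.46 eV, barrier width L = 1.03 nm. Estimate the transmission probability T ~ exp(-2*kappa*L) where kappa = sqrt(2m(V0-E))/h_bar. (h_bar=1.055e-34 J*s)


V0 - E = 4.76 eV = 7.6255e-19 J
kappa = sqrt(2 * m * (V0-E)) / h_bar
= sqrt(2 * 9.109e-31 * 7.6255e-19) / 1.055e-34
= 1.1172e+10 /m
2*kappa*L = 2 * 1.1172e+10 * 1.03e-9
= 23.0144
T = exp(-23.0144) = 1.011507e-10

1.011507e-10


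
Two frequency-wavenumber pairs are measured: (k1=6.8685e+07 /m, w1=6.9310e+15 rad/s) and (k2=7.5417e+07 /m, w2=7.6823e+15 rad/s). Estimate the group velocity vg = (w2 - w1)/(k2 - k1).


vg = (w2 - w1) / (k2 - k1)
= (7.6823e+15 - 6.9310e+15) / (7.5417e+07 - 6.8685e+07)
= 7.5130e+14 / 6.7320e+06
= 1.1160e+08 m/s

1.1160e+08


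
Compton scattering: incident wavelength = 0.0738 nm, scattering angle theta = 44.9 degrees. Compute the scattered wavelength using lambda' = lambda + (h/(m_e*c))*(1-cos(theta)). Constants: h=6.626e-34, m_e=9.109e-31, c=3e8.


Compton wavelength: h/(m_e*c) = 2.4247e-12 m
d_lambda = 2.4247e-12 * (1 - cos(44.9 deg))
= 2.4247e-12 * 0.29166
= 7.0719e-13 m = 0.000707 nm
lambda' = 0.0738 + 0.000707
= 0.074507 nm

0.074507


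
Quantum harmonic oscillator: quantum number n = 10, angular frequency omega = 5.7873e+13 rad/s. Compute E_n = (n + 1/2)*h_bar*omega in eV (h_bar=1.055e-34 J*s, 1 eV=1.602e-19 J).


E = (n + 1/2) * h_bar * omega
= (10 + 0.5) * 1.055e-34 * 5.7873e+13
= 10.5 * 6.1056e-21
= 6.4109e-20 J
= 0.4002 eV

0.4002


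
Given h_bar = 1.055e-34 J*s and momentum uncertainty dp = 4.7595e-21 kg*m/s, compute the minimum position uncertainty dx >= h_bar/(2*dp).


dx = h_bar / (2 * dp)
= 1.055e-34 / (2 * 4.7595e-21)
= 1.055e-34 / 9.5190e-21
= 1.1083e-14 m

1.1083e-14


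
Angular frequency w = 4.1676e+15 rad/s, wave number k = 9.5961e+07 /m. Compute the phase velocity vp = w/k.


vp = w / k
= 4.1676e+15 / 9.5961e+07
= 4.3430e+07 m/s

4.3430e+07


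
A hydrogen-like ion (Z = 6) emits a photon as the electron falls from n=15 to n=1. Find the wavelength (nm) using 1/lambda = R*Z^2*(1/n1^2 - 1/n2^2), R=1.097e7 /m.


1/lambda = R * Z^2 * (1/n1^2 - 1/n2^2)
= 1.097e7 * 6^2 * (1/1^2 - 1/15^2)
= 1.097e7 * 36 * (1.0 - 0.004444)
= 3.9316e+08 /m
lambda = 1 / 3.9316e+08
= 2.5435 nm

2.5435


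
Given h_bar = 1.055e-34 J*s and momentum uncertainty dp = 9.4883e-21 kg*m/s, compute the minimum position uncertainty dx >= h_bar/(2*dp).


dx = h_bar / (2 * dp)
= 1.055e-34 / (2 * 9.4883e-21)
= 1.055e-34 / 1.8977e-20
= 5.5595e-15 m

5.5595e-15


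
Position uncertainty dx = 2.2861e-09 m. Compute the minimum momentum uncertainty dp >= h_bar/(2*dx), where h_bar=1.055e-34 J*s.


dp = h_bar / (2 * dx)
= 1.055e-34 / (2 * 2.2861e-09)
= 1.055e-34 / 4.5722e-09
= 2.3074e-26 kg*m/s

2.3074e-26


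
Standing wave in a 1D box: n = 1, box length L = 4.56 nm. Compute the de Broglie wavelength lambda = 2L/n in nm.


lambda = 2L / n
= 2 * 4.56 / 1
= 9.12 / 1
= 9.12 nm

9.12


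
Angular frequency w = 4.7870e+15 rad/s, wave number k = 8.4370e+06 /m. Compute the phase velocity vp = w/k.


vp = w / k
= 4.7870e+15 / 8.4370e+06
= 5.6738e+08 m/s

5.6738e+08


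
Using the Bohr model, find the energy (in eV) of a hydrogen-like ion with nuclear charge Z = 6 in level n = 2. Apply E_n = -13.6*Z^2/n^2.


E_n = -13.6 * Z^2 / n^2
= -13.6 * 6^2 / 2^2
= -13.6 * 36 / 4
= -122.4 eV

-122.4


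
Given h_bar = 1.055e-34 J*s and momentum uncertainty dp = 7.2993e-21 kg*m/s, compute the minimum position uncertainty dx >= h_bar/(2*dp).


dx = h_bar / (2 * dp)
= 1.055e-34 / (2 * 7.2993e-21)
= 1.055e-34 / 1.4599e-20
= 7.2267e-15 m

7.2267e-15


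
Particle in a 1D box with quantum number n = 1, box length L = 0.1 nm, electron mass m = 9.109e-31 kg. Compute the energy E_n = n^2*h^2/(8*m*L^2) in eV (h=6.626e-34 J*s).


E = n^2 * h^2 / (8 * m * L^2)
= 1^2 * (6.626e-34)^2 / (8 * 9.109e-31 * (0.1e-9)^2)
= 1 * 4.3904e-67 / (8 * 9.109e-31 * 1.0000e-20)
= 6.0248e-18 J
= 37.608 eV

37.608


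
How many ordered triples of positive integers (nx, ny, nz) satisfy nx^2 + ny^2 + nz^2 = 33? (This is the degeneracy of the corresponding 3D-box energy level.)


Enumerate all (nx, ny, nz) with nx^2 + ny^2 + nz^2 = 33:
(1,4,4)
(2,2,5)
(2,5,2)
(4,1,4)
(4,4,1)
(5,2,2)
Total degeneracy = 6

6


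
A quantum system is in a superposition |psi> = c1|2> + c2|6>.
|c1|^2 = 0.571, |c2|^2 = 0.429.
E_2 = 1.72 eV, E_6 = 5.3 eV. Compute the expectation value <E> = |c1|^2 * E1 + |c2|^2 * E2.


<E> = |c1|^2 * E1 + |c2|^2 * E2
= 0.571 * 1.72 + 0.429 * 5.3
= 0.9821 + 2.2737
= 3.2558 eV

3.2558


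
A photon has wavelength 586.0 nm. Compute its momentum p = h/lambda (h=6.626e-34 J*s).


p = h / lambda
= 6.626e-34 / (586.0e-9)
= 6.626e-34 / 5.8600e-07
= 1.1307e-27 kg*m/s

1.1307e-27


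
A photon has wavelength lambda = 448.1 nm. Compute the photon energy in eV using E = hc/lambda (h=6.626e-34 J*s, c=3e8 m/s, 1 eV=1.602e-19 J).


E = hc / lambda
= (6.626e-34)(3e8) / (448.1e-9)
= 1.9878e-25 / 4.4810e-07
= 4.4361e-19 J
Converting to eV: 4.4361e-19 / 1.602e-19
= 2.7691 eV

2.7691


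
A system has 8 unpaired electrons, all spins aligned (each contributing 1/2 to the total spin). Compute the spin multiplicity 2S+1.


Total spin S = N * (1/2) = 8 * 0.5 = 4.0
Spin multiplicity = 2S + 1
= 2 * 4.0 + 1
= 9

9


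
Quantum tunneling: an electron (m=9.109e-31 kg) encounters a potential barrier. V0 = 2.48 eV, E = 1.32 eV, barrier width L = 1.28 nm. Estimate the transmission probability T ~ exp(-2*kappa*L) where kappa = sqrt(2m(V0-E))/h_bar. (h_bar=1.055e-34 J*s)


V0 - E = 1.16 eV = 1.8583e-19 J
kappa = sqrt(2 * m * (V0-E)) / h_bar
= sqrt(2 * 9.109e-31 * 1.8583e-19) / 1.055e-34
= 5.5152e+09 /m
2*kappa*L = 2 * 5.5152e+09 * 1.28e-9
= 14.1188
T = exp(-14.1188) = 7.383777e-07

7.383777e-07


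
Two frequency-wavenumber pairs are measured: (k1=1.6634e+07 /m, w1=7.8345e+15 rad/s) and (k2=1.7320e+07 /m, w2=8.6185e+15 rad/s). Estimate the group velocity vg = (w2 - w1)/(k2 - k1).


vg = (w2 - w1) / (k2 - k1)
= (8.6185e+15 - 7.8345e+15) / (1.7320e+07 - 1.6634e+07)
= 7.8400e+14 / 6.8600e+05
= 1.1429e+09 m/s

1.1429e+09


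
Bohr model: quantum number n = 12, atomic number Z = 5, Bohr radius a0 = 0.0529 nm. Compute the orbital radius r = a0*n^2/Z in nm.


r = a0 * n^2 / Z
= 0.0529 * 12^2 / 5
= 0.0529 * 144 / 5
= 1.5235 nm

1.5235


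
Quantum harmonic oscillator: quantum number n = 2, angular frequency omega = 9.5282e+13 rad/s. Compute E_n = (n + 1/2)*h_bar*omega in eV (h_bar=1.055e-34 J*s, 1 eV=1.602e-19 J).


E = (n + 1/2) * h_bar * omega
= (2 + 0.5) * 1.055e-34 * 9.5282e+13
= 2.5 * 1.0052e-20
= 2.5131e-20 J
= 0.1569 eV

0.1569


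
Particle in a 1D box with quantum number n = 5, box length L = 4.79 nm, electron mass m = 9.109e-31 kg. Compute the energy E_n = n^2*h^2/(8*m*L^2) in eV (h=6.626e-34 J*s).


E = n^2 * h^2 / (8 * m * L^2)
= 5^2 * (6.626e-34)^2 / (8 * 9.109e-31 * (4.79e-9)^2)
= 25 * 4.3904e-67 / (8 * 9.109e-31 * 2.2944e-17)
= 6.5646e-20 J
= 0.4098 eV

0.4098


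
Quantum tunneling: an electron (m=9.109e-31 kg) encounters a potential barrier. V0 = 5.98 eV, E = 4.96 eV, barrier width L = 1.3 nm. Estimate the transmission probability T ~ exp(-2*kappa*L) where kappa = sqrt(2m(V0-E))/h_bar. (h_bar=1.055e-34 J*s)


V0 - E = 1.02 eV = 1.6340e-19 J
kappa = sqrt(2 * m * (V0-E)) / h_bar
= sqrt(2 * 9.109e-31 * 1.6340e-19) / 1.055e-34
= 5.1717e+09 /m
2*kappa*L = 2 * 5.1717e+09 * 1.3e-9
= 13.4463
T = exp(-13.4463) = 1.446602e-06

1.446602e-06


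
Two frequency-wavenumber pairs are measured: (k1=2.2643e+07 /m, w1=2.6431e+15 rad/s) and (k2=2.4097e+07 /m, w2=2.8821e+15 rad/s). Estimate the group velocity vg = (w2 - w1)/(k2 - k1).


vg = (w2 - w1) / (k2 - k1)
= (2.8821e+15 - 2.6431e+15) / (2.4097e+07 - 2.2643e+07)
= 2.3900e+14 / 1.4540e+06
= 1.6437e+08 m/s

1.6437e+08


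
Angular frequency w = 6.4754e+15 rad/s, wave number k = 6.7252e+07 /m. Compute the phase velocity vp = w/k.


vp = w / k
= 6.4754e+15 / 6.7252e+07
= 9.6286e+07 m/s

9.6286e+07


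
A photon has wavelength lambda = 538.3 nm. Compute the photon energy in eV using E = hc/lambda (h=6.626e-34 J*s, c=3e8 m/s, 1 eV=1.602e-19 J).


E = hc / lambda
= (6.626e-34)(3e8) / (538.3e-9)
= 1.9878e-25 / 5.3830e-07
= 3.6927e-19 J
Converting to eV: 3.6927e-19 / 1.602e-19
= 2.3051 eV

2.3051


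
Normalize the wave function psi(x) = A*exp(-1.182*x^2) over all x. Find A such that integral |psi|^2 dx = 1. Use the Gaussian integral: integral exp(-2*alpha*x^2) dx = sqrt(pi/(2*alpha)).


integral |psi|^2 dx = A^2 * sqrt(pi/(2*alpha)) = 1
A^2 = sqrt(2*alpha/pi)
= sqrt(2 * 1.182 / pi)
= 0.867459
A = sqrt(0.867459)
= 0.9314

0.9314


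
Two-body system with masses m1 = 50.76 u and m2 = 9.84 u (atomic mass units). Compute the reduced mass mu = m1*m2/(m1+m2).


mu = m1 * m2 / (m1 + m2)
= 50.76 * 9.84 / (50.76 + 9.84)
= 499.4784 / 60.6
= 8.2422 u

8.2422


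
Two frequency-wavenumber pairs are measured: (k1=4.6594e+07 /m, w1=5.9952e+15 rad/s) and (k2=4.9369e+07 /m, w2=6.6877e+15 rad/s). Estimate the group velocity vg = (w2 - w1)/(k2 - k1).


vg = (w2 - w1) / (k2 - k1)
= (6.6877e+15 - 5.9952e+15) / (4.9369e+07 - 4.6594e+07)
= 6.9250e+14 / 2.7750e+06
= 2.4955e+08 m/s

2.4955e+08


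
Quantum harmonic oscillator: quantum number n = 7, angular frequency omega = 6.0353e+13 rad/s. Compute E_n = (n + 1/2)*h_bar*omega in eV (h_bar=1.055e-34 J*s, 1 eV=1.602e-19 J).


E = (n + 1/2) * h_bar * omega
= (7 + 0.5) * 1.055e-34 * 6.0353e+13
= 7.5 * 6.3672e-21
= 4.7754e-20 J
= 0.2981 eV

0.2981


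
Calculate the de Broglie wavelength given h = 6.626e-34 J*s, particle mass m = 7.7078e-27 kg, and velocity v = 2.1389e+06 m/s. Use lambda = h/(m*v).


lambda = h / (m * v)
= 6.626e-34 / (7.7078e-27 * 2.1389e+06)
= 6.626e-34 / 1.6486e-20
= 4.0191e-14 m

4.0191e-14


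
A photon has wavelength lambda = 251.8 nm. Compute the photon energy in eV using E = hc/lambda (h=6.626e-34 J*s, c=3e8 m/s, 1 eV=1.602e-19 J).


E = hc / lambda
= (6.626e-34)(3e8) / (251.8e-9)
= 1.9878e-25 / 2.5180e-07
= 7.8944e-19 J
Converting to eV: 7.8944e-19 / 1.602e-19
= 4.9278 eV

4.9278


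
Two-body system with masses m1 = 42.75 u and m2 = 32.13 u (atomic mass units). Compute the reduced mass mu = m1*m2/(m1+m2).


mu = m1 * m2 / (m1 + m2)
= 42.75 * 32.13 / (42.75 + 32.13)
= 1373.5575 / 74.88
= 18.3434 u

18.3434


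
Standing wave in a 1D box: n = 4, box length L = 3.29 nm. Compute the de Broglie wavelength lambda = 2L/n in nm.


lambda = 2L / n
= 2 * 3.29 / 4
= 6.58 / 4
= 1.645 nm

1.645


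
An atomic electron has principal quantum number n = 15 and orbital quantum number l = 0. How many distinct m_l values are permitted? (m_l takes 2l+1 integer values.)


m_l ranges from -l to +l in integer steps
So m_l goes from -0 to +0
Count = 2l + 1 = 2*0 + 1
= 1

1
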